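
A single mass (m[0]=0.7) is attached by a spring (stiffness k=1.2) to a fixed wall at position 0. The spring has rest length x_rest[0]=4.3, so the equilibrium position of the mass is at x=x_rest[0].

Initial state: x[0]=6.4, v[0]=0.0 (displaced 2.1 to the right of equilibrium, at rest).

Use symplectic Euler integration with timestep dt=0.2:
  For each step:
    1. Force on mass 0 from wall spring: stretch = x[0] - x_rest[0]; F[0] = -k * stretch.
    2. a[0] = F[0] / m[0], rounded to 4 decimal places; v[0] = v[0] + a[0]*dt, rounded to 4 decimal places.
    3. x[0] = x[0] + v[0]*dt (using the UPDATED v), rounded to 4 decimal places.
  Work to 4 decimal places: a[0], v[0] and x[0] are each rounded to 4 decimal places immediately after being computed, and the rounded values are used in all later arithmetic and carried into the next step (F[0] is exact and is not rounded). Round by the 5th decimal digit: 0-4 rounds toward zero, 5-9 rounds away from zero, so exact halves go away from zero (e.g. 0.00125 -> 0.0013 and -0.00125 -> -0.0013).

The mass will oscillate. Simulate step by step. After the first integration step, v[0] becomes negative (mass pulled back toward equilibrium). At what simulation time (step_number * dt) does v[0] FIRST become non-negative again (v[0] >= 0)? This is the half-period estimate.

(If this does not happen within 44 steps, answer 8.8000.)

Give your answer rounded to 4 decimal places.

Step 0: x=[6.4000] v=[0.0000]
Step 1: x=[6.2560] v=[-0.7200]
Step 2: x=[5.9779] v=[-1.3906]
Step 3: x=[5.5847] v=[-1.9659]
Step 4: x=[5.1034] v=[-2.4064]
Step 5: x=[4.5670] v=[-2.6819]
Step 6: x=[4.0123] v=[-2.7734]
Step 7: x=[3.4773] v=[-2.6748]
Step 8: x=[2.9988] v=[-2.3927]
Step 9: x=[2.6095] v=[-1.9466]
Step 10: x=[2.3361] v=[-1.3670]
Step 11: x=[2.1974] v=[-0.6937]
Step 12: x=[2.2028] v=[0.0272]
First v>=0 after going negative at step 12, time=2.4000

Answer: 2.4000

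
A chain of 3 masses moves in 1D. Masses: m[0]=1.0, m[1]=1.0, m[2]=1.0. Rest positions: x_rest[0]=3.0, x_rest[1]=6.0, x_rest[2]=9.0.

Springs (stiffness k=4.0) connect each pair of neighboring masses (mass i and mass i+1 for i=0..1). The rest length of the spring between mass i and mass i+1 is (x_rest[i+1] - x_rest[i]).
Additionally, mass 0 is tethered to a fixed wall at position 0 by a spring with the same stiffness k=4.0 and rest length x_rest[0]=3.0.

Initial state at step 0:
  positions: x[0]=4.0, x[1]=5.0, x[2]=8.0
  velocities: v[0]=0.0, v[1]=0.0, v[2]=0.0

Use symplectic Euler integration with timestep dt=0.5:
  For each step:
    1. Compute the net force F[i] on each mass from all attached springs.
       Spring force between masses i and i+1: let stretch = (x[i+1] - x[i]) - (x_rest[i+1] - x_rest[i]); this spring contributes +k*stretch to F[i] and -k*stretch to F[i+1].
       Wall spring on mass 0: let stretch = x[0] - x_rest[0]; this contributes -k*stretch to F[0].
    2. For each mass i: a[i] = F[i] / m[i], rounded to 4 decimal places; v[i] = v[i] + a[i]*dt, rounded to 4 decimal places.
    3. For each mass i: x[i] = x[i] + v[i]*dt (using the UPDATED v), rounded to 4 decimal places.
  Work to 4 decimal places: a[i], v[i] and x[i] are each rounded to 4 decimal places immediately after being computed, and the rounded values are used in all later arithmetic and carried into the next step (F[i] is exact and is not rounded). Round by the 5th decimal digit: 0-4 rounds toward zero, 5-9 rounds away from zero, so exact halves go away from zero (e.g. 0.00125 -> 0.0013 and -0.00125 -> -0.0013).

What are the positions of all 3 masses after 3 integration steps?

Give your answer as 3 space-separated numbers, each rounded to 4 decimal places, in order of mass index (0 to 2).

Step 0: x=[4.0000 5.0000 8.0000] v=[0.0000 0.0000 0.0000]
Step 1: x=[1.0000 7.0000 8.0000] v=[-6.0000 4.0000 0.0000]
Step 2: x=[3.0000 4.0000 10.0000] v=[4.0000 -6.0000 4.0000]
Step 3: x=[3.0000 6.0000 9.0000] v=[0.0000 4.0000 -2.0000]

Answer: 3.0000 6.0000 9.0000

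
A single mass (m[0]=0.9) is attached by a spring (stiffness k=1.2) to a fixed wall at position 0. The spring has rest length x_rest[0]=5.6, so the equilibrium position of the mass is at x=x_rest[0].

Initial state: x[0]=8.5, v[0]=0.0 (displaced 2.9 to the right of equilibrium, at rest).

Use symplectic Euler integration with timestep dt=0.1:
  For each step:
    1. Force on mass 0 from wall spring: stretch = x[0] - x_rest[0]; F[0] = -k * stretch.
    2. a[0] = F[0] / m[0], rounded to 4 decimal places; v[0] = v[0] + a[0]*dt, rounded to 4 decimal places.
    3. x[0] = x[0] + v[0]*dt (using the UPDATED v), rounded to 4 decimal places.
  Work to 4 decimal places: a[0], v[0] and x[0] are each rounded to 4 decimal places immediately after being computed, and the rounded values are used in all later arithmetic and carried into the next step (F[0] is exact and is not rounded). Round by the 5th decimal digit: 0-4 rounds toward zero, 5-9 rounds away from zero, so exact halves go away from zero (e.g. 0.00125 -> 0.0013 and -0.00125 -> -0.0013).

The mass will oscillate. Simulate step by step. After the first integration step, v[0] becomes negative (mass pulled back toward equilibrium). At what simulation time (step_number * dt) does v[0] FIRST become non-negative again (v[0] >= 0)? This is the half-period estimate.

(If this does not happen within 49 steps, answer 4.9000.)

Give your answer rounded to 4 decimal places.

Answer: 2.8000

Derivation:
Step 0: x=[8.5000] v=[0.0000]
Step 1: x=[8.4613] v=[-0.3867]
Step 2: x=[8.3845] v=[-0.7682]
Step 3: x=[8.2706] v=[-1.1395]
Step 4: x=[8.1210] v=[-1.4956]
Step 5: x=[7.9378] v=[-1.8317]
Step 6: x=[7.7235] v=[-2.1434]
Step 7: x=[7.4809] v=[-2.4265]
Step 8: x=[7.2132] v=[-2.6773]
Step 9: x=[6.9240] v=[-2.8924]
Step 10: x=[6.6171] v=[-3.0689]
Step 11: x=[6.2967] v=[-3.2045]
Step 12: x=[5.9670] v=[-3.2974]
Step 13: x=[5.6324] v=[-3.3463]
Step 14: x=[5.2973] v=[-3.3506]
Step 15: x=[4.9663] v=[-3.3102]
Step 16: x=[4.6437] v=[-3.2257]
Step 17: x=[4.3339] v=[-3.0982]
Step 18: x=[4.0410] v=[-2.9294]
Step 19: x=[3.7689] v=[-2.7215]
Step 20: x=[3.5212] v=[-2.4774]
Step 21: x=[3.3012] v=[-2.2002]
Step 22: x=[3.1118] v=[-1.8937]
Step 23: x=[2.9556] v=[-1.5619]
Step 24: x=[2.8347] v=[-1.2093]
Step 25: x=[2.7506] v=[-0.8406]
Step 26: x=[2.7045] v=[-0.4607]
Step 27: x=[2.6970] v=[-0.0746]
Step 28: x=[2.7283] v=[0.3125]
First v>=0 after going negative at step 28, time=2.8000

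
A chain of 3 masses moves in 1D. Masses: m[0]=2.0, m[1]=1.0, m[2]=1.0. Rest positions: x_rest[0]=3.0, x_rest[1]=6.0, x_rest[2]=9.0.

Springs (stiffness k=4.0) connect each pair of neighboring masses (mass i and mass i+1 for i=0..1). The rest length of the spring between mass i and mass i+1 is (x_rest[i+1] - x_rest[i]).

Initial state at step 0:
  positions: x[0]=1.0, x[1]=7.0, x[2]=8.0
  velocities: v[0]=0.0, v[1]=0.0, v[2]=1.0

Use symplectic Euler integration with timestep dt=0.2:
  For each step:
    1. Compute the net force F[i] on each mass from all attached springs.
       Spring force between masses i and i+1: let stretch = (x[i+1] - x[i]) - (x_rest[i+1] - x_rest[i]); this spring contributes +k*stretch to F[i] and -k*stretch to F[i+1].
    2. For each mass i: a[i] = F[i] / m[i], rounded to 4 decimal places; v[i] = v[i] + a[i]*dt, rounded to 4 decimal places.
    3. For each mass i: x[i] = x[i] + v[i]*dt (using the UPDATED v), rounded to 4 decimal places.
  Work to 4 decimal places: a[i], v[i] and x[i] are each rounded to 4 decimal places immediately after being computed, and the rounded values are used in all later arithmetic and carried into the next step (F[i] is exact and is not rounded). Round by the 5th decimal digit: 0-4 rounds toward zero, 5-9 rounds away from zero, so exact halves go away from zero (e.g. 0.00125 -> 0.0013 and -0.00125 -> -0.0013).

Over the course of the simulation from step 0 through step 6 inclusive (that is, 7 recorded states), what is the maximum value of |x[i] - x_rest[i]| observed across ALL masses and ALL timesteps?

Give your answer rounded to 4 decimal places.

Step 0: x=[1.0000 7.0000 8.0000] v=[0.0000 0.0000 1.0000]
Step 1: x=[1.2400 6.2000 8.5200] v=[1.2000 -4.0000 2.6000]
Step 2: x=[1.6368 4.9776 9.1488] v=[1.9840 -6.1120 3.1440]
Step 3: x=[2.0609 3.8881 9.5902] v=[2.1203 -5.4477 2.2070]
Step 4: x=[2.3911 3.4185 9.5993] v=[1.6512 -2.3478 0.0453]
Step 5: x=[2.5635 3.7735 9.0994] v=[0.8622 1.7749 -2.4993]
Step 6: x=[2.5927 4.7870 8.2274] v=[0.1462 5.0676 -4.3600]
Max displacement = 2.5815

Answer: 2.5815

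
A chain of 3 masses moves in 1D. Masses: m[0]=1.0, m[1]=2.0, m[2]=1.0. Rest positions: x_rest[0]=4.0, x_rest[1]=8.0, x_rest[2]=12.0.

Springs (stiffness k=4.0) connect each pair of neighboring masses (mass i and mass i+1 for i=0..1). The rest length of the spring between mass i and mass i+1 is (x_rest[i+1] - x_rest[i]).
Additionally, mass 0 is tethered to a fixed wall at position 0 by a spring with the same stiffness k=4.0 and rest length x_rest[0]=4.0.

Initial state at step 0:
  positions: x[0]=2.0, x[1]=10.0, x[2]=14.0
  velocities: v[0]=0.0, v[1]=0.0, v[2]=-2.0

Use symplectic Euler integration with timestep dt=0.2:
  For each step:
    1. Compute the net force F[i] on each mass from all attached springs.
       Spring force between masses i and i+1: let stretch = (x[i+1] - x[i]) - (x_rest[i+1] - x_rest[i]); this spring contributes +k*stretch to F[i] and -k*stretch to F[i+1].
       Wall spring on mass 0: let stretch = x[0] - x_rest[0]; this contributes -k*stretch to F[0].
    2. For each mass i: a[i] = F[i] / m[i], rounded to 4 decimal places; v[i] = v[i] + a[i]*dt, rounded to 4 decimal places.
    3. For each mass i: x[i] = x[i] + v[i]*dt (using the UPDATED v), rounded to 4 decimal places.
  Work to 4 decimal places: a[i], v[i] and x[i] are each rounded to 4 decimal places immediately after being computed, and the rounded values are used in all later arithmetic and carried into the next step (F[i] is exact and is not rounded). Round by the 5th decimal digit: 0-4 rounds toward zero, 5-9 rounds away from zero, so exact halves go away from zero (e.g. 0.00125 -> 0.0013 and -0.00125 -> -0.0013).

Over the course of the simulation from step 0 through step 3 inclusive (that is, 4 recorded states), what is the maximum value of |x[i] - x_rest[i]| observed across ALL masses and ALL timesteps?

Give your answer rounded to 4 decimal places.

Step 0: x=[2.0000 10.0000 14.0000] v=[0.0000 0.0000 -2.0000]
Step 1: x=[2.9600 9.6800 13.6000] v=[4.8000 -1.6000 -2.0000]
Step 2: x=[4.5216 9.1360 13.2128] v=[7.8080 -2.7200 -1.9360]
Step 3: x=[6.0980 8.5490 12.8133] v=[7.8822 -2.9350 -1.9974]
Max displacement = 2.0980

Answer: 2.0980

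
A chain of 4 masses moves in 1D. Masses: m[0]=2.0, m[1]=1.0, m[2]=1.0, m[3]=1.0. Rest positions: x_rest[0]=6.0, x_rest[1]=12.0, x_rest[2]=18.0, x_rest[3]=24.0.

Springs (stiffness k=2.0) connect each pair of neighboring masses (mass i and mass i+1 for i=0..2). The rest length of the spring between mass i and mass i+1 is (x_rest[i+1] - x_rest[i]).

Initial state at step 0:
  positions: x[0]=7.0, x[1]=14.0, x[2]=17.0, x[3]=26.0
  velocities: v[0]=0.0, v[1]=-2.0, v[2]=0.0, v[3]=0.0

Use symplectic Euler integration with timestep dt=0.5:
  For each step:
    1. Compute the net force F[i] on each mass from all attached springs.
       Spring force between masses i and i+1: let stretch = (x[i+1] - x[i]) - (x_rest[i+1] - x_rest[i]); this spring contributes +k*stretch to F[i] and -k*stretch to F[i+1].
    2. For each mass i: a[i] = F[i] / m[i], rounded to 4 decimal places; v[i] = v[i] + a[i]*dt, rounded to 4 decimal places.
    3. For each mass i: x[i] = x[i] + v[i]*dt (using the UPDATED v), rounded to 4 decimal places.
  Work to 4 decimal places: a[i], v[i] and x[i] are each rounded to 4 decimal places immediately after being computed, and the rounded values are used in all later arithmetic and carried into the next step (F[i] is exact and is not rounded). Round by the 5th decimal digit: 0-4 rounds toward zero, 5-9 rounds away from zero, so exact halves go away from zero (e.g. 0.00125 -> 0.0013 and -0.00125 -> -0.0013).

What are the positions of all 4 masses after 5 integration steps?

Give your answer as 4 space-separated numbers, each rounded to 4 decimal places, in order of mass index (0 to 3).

Answer: 5.8076 12.2090 18.1368 24.0391

Derivation:
Step 0: x=[7.0000 14.0000 17.0000 26.0000] v=[0.0000 -2.0000 0.0000 0.0000]
Step 1: x=[7.2500 11.0000 20.0000 24.5000] v=[0.5000 -6.0000 6.0000 -3.0000]
Step 2: x=[6.9375 10.6250 20.7500 23.7500] v=[-0.6250 -0.7500 1.5000 -1.5000]
Step 3: x=[6.0469 13.4688 17.9375 24.5000] v=[-1.7813 5.6875 -5.6250 1.5000]
Step 4: x=[5.5117 14.8360 16.1719 24.9688] v=[-1.0704 2.7343 -3.5312 0.9375]
Step 5: x=[5.8076 12.2090 18.1368 24.0391] v=[0.5918 -5.2541 3.9298 -1.8594]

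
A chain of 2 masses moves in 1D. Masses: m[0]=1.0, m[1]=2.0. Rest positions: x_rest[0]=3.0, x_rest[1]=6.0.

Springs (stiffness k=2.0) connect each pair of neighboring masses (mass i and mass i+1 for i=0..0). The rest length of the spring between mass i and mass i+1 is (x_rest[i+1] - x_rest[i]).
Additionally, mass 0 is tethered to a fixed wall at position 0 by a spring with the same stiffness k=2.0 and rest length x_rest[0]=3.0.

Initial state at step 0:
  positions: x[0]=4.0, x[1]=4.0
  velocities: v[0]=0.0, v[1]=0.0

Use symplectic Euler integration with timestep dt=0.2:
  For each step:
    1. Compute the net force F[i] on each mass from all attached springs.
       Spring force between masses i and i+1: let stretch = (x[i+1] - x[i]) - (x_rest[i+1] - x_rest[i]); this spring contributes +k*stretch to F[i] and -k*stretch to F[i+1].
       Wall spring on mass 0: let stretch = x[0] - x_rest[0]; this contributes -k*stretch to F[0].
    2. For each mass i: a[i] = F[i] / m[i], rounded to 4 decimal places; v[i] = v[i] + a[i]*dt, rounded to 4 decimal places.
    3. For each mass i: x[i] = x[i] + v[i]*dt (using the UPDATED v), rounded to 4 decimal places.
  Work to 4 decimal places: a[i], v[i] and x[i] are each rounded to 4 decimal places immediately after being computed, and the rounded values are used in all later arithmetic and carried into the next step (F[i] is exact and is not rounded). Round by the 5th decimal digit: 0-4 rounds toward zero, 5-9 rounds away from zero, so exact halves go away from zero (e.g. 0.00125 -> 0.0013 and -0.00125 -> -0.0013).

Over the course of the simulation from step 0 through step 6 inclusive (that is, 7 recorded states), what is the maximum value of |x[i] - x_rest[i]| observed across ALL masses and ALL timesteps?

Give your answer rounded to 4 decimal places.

Answer: 2.3120

Derivation:
Step 0: x=[4.0000 4.0000] v=[0.0000 0.0000]
Step 1: x=[3.6800 4.1200] v=[-1.6000 0.6000]
Step 2: x=[3.1008 4.3424] v=[-2.8960 1.1120]
Step 3: x=[2.3729 4.6351] v=[-3.6397 1.4637]
Step 4: x=[1.6361 4.9574] v=[-3.6840 1.6113]
Step 5: x=[1.0341 5.2668] v=[-3.0099 1.5470]
Step 6: x=[0.6880 5.5269] v=[-1.7305 1.3005]
Max displacement = 2.3120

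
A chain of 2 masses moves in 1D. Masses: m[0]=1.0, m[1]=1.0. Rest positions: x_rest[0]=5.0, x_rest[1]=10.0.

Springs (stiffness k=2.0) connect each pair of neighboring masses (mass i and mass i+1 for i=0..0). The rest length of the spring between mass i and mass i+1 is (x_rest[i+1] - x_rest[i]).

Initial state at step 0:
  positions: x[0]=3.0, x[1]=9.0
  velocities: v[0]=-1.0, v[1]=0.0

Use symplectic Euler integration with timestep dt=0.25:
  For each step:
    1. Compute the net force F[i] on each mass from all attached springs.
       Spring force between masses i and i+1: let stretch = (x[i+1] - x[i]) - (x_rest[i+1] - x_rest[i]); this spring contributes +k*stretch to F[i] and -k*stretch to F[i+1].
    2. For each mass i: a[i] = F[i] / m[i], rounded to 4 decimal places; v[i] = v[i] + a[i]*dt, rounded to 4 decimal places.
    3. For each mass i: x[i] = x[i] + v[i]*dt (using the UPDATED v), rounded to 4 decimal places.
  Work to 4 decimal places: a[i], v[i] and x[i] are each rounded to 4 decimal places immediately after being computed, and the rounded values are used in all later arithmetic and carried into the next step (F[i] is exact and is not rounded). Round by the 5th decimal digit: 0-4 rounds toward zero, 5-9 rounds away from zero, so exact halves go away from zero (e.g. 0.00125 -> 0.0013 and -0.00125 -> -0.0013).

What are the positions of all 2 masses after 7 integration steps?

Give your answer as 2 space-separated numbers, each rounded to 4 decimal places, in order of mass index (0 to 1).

Answer: 3.1363 7.1140

Derivation:
Step 0: x=[3.0000 9.0000] v=[-1.0000 0.0000]
Step 1: x=[2.8750 8.8750] v=[-0.5000 -0.5000]
Step 2: x=[2.8750 8.6250] v=[0.0000 -1.0000]
Step 3: x=[2.9688 8.2813] v=[0.3750 -1.3750]
Step 4: x=[3.1016 7.8985] v=[0.5313 -1.5313]
Step 5: x=[3.2091 7.5411] v=[0.4298 -1.4298]
Step 6: x=[3.2331 7.2672] v=[0.0958 -1.0958]
Step 7: x=[3.1363 7.1140] v=[-0.3872 -0.6129]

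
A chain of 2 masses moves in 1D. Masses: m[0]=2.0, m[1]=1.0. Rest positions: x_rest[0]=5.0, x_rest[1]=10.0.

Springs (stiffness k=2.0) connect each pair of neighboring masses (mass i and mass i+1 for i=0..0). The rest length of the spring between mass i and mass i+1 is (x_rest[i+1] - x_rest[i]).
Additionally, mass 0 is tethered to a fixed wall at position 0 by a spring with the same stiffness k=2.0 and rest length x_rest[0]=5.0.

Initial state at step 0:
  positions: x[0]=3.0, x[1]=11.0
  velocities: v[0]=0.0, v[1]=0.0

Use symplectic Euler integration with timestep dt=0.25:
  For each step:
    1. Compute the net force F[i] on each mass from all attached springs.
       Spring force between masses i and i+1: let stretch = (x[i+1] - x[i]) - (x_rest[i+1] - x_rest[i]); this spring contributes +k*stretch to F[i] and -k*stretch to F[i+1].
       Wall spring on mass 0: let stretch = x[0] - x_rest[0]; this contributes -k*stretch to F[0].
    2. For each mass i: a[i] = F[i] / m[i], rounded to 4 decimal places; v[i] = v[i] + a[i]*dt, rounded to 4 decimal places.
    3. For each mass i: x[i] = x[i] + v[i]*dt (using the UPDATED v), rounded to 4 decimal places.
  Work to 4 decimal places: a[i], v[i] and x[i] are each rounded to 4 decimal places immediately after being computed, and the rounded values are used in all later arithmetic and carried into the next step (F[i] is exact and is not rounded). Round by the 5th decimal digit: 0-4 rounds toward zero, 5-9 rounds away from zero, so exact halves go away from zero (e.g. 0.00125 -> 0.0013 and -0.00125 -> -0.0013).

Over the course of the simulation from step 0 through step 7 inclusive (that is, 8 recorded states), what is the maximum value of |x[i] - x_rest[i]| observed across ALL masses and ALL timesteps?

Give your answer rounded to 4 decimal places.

Step 0: x=[3.0000 11.0000] v=[0.0000 0.0000]
Step 1: x=[3.3125 10.6250] v=[1.2500 -1.5000]
Step 2: x=[3.8750 9.9609] v=[2.2500 -2.6563]
Step 3: x=[4.5757 9.1611] v=[2.8027 -3.1993]
Step 4: x=[5.2770 8.4131] v=[2.8051 -2.9920]
Step 5: x=[5.8445 7.8981] v=[2.2699 -2.0601]
Step 6: x=[6.1751 7.7514] v=[1.3222 -0.5869]
Step 7: x=[6.2182 8.0327] v=[0.1725 1.1250]
Max displacement = 2.2486

Answer: 2.2486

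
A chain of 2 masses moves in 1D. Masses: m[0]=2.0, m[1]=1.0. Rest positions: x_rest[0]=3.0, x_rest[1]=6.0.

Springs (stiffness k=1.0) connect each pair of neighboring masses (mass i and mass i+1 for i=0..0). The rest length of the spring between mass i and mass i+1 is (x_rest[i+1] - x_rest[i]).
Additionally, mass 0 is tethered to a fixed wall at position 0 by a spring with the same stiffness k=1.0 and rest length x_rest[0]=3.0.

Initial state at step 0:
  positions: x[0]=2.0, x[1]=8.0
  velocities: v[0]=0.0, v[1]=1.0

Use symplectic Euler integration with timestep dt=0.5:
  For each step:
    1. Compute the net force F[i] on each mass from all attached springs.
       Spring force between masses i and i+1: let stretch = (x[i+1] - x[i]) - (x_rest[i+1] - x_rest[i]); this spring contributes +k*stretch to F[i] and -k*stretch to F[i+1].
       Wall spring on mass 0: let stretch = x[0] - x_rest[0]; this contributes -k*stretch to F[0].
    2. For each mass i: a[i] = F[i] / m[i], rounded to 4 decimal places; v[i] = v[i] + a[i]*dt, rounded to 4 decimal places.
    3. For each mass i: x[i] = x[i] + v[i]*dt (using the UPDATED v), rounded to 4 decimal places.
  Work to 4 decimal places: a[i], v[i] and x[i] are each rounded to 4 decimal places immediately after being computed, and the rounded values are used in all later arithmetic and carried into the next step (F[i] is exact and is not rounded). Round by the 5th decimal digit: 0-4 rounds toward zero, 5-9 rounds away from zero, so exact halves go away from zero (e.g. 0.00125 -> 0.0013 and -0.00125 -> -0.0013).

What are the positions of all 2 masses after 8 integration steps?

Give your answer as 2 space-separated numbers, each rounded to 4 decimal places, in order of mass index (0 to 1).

Answer: 2.6034 7.7027

Derivation:
Step 0: x=[2.0000 8.0000] v=[0.0000 1.0000]
Step 1: x=[2.5000 7.7500] v=[1.0000 -0.5000]
Step 2: x=[3.3438 6.9375] v=[1.6875 -1.6250]
Step 3: x=[4.2188 5.9766] v=[1.7500 -1.9219]
Step 4: x=[4.7862 5.3262] v=[1.1348 -1.3008]
Step 5: x=[4.8229 5.2908] v=[0.0733 -0.0708]
Step 6: x=[4.3152 5.8885] v=[-1.0155 1.1953]
Step 7: x=[3.4647 6.8429] v=[-1.7010 1.9087]
Step 8: x=[2.6034 7.7027] v=[-1.7227 1.7196]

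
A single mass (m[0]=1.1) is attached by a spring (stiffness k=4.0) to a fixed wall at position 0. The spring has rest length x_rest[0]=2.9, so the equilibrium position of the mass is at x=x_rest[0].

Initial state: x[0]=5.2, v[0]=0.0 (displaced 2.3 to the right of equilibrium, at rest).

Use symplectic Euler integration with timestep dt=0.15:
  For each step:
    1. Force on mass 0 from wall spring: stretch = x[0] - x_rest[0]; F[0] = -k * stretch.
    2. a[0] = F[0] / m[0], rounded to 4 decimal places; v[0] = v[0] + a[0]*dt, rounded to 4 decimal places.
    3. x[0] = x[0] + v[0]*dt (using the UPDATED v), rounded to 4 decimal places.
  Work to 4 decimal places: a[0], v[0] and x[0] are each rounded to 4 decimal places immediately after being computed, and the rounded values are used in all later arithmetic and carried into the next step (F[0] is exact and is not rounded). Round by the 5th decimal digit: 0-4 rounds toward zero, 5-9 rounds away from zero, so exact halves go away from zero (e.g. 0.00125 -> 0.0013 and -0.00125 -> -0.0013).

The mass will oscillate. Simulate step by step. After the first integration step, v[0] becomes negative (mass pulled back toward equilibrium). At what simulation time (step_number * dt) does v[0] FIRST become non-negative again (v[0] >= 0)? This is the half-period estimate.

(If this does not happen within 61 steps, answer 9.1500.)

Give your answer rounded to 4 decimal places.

Answer: 1.6500

Derivation:
Step 0: x=[5.2000] v=[0.0000]
Step 1: x=[5.0118] v=[-1.2545]
Step 2: x=[4.6508] v=[-2.4064]
Step 3: x=[4.1466] v=[-3.3614]
Step 4: x=[3.5404] v=[-4.0414]
Step 5: x=[2.8818] v=[-4.3907]
Step 6: x=[2.2247] v=[-4.3808]
Step 7: x=[1.6228] v=[-4.0125]
Step 8: x=[1.1254] v=[-3.3158]
Step 9: x=[0.7732] v=[-2.3478]
Step 10: x=[0.5950] v=[-1.1877]
Step 11: x=[0.6054] v=[0.0696]
First v>=0 after going negative at step 11, time=1.6500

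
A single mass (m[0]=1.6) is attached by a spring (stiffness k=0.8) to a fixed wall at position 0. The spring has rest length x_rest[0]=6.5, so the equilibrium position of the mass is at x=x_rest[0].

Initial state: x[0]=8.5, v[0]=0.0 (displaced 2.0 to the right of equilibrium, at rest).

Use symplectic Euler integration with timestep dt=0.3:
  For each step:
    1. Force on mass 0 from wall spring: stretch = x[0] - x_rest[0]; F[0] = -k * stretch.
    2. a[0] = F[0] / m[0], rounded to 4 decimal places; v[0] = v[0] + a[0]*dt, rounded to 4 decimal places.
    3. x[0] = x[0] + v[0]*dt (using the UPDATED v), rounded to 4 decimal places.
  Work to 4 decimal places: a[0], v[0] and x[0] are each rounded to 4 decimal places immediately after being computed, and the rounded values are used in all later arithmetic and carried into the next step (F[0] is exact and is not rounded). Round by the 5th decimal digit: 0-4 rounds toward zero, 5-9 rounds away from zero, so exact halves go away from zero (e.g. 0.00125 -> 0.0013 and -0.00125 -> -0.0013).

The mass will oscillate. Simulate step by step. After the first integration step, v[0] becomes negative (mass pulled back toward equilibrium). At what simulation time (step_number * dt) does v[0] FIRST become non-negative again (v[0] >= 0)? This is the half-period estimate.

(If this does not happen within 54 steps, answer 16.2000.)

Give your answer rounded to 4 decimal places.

Answer: 4.5000

Derivation:
Step 0: x=[8.5000] v=[0.0000]
Step 1: x=[8.4100] v=[-0.3000]
Step 2: x=[8.2341] v=[-0.5865]
Step 3: x=[7.9801] v=[-0.8466]
Step 4: x=[7.6595] v=[-1.0686]
Step 5: x=[7.2868] v=[-1.2425]
Step 6: x=[6.8787] v=[-1.3605]
Step 7: x=[6.4535] v=[-1.4173]
Step 8: x=[6.0304] v=[-1.4103]
Step 9: x=[5.6284] v=[-1.3399]
Step 10: x=[5.2656] v=[-1.2092]
Step 11: x=[4.9584] v=[-1.0240]
Step 12: x=[4.7206] v=[-0.7928]
Step 13: x=[4.5628] v=[-0.5259]
Step 14: x=[4.4922] v=[-0.2353]
Step 15: x=[4.5120] v=[0.0659]
First v>=0 after going negative at step 15, time=4.5000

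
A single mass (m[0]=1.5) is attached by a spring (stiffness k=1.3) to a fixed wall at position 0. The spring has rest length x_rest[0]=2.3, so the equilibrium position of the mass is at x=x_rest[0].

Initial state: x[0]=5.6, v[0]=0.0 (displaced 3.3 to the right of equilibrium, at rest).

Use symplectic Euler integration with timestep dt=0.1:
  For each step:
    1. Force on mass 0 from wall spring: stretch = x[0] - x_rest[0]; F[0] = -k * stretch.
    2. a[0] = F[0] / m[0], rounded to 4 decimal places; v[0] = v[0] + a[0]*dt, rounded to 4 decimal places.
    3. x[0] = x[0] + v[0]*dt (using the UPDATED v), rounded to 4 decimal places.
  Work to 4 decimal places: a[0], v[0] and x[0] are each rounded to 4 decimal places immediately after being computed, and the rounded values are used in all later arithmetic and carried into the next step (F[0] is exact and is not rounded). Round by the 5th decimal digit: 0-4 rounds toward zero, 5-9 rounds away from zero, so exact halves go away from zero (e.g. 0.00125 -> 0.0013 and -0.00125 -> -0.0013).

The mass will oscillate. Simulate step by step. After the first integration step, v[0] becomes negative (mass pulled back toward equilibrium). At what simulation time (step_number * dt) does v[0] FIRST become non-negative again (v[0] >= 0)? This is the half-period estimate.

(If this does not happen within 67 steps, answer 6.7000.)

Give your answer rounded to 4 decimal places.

Step 0: x=[5.6000] v=[0.0000]
Step 1: x=[5.5714] v=[-0.2860]
Step 2: x=[5.5145] v=[-0.5695]
Step 3: x=[5.4297] v=[-0.8481]
Step 4: x=[5.3178] v=[-1.1193]
Step 5: x=[5.1797] v=[-1.3808]
Step 6: x=[5.0167] v=[-1.6304]
Step 7: x=[4.8301] v=[-1.8659]
Step 8: x=[4.6216] v=[-2.0852]
Step 9: x=[4.3930] v=[-2.2864]
Step 10: x=[4.1462] v=[-2.4678]
Step 11: x=[3.8834] v=[-2.6278]
Step 12: x=[3.6069] v=[-2.7650]
Step 13: x=[3.3191] v=[-2.8783]
Step 14: x=[3.0224] v=[-2.9666]
Step 15: x=[2.7195] v=[-3.0292]
Step 16: x=[2.4129] v=[-3.0656]
Step 17: x=[2.1054] v=[-3.0754]
Step 18: x=[1.7996] v=[-3.0585]
Step 19: x=[1.4981] v=[-3.0151]
Step 20: x=[1.2035] v=[-2.9456]
Step 21: x=[0.9184] v=[-2.8506]
Step 22: x=[0.6453] v=[-2.7309]
Step 23: x=[0.3866] v=[-2.5875]
Step 24: x=[0.1444] v=[-2.4217]
Step 25: x=[-0.0791] v=[-2.2349]
Step 26: x=[-0.2820] v=[-2.0287]
Step 27: x=[-0.4625] v=[-1.8049]
Step 28: x=[-0.6191] v=[-1.5655]
Step 29: x=[-0.7504] v=[-1.3125]
Step 30: x=[-0.8552] v=[-1.0481]
Step 31: x=[-0.9327] v=[-0.7747]
Step 32: x=[-0.9822] v=[-0.4945]
Step 33: x=[-1.0032] v=[-0.2100]
Step 34: x=[-0.9956] v=[0.0763]
First v>=0 after going negative at step 34, time=3.4000

Answer: 3.4000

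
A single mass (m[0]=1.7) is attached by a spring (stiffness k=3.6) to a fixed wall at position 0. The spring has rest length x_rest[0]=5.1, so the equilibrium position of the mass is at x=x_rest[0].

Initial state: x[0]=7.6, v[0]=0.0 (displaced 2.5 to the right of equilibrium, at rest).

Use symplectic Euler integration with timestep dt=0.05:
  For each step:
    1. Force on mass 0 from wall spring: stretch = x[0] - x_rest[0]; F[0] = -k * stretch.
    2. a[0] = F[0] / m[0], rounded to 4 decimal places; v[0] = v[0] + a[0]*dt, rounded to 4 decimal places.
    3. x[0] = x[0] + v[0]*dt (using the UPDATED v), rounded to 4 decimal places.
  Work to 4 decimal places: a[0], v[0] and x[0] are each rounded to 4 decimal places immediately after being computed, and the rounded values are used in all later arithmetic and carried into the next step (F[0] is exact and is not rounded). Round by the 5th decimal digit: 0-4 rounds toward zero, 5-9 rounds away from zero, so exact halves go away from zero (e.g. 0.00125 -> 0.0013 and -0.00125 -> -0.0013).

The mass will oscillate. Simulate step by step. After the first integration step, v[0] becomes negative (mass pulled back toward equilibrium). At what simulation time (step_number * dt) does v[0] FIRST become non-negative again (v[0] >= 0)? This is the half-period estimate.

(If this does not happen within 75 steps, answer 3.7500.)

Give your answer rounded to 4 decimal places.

Step 0: x=[7.6000] v=[0.0000]
Step 1: x=[7.5868] v=[-0.2647]
Step 2: x=[7.5604] v=[-0.5280]
Step 3: x=[7.5210] v=[-0.7885]
Step 4: x=[7.4688] v=[-1.0448]
Step 5: x=[7.4040] v=[-1.2956]
Step 6: x=[7.3270] v=[-1.5396]
Step 7: x=[7.2382] v=[-1.7754]
Step 8: x=[7.1381] v=[-2.0018]
Step 9: x=[7.0272] v=[-2.2176]
Step 10: x=[6.9061] v=[-2.4217]
Step 11: x=[6.7755] v=[-2.6129]
Step 12: x=[6.6360] v=[-2.7903]
Step 13: x=[6.4884] v=[-2.9529]
Step 14: x=[6.3334] v=[-3.0999]
Step 15: x=[6.1719] v=[-3.2305]
Step 16: x=[6.0047] v=[-3.3440]
Step 17: x=[5.8327] v=[-3.4398]
Step 18: x=[5.6568] v=[-3.5174]
Step 19: x=[5.4780] v=[-3.5764]
Step 20: x=[5.2972] v=[-3.6164]
Step 21: x=[5.1153] v=[-3.6373]
Step 22: x=[4.9334] v=[-3.6389]
Step 23: x=[4.7523] v=[-3.6213]
Step 24: x=[4.5731] v=[-3.5845]
Step 25: x=[4.3967] v=[-3.5287]
Step 26: x=[4.2240] v=[-3.4542]
Step 27: x=[4.0559] v=[-3.3614]
Step 28: x=[3.8934] v=[-3.2509]
Step 29: x=[3.7372] v=[-3.1231]
Step 30: x=[3.5883] v=[-2.9788]
Step 31: x=[3.4474] v=[-2.8187]
Step 32: x=[3.3152] v=[-2.6437]
Step 33: x=[3.1925] v=[-2.4547]
Step 34: x=[3.0799] v=[-2.2527]
Step 35: x=[2.9780] v=[-2.0388]
Step 36: x=[2.8873] v=[-1.8141]
Step 37: x=[2.8083] v=[-1.5798]
Step 38: x=[2.7414] v=[-1.3372]
Step 39: x=[2.6870] v=[-1.0875]
Step 40: x=[2.6454] v=[-0.8320]
Step 41: x=[2.6168] v=[-0.5721]
Step 42: x=[2.6013] v=[-0.3092]
Step 43: x=[2.5991] v=[-0.0446]
Step 44: x=[2.6101] v=[0.2202]
First v>=0 after going negative at step 44, time=2.2000

Answer: 2.2000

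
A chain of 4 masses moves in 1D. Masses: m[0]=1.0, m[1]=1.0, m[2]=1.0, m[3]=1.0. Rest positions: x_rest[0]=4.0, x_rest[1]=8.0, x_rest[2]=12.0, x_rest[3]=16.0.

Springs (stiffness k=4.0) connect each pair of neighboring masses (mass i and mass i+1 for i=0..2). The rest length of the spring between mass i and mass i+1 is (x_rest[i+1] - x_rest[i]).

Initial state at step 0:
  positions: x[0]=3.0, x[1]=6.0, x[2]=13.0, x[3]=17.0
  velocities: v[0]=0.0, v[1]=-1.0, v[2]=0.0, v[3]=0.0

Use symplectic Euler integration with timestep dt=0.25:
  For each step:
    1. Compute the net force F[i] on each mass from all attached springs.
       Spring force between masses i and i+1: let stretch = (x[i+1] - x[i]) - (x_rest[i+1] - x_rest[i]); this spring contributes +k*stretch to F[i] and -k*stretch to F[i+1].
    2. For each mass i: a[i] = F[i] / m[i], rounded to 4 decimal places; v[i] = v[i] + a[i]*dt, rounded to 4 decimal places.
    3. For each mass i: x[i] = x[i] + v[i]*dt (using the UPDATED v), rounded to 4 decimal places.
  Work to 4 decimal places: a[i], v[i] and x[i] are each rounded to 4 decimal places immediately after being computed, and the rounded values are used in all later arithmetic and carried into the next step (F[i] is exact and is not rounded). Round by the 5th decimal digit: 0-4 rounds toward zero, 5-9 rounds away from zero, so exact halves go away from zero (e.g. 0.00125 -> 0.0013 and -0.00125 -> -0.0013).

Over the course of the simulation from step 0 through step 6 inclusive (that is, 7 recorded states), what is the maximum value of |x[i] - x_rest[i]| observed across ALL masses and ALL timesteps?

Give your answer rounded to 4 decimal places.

Step 0: x=[3.0000 6.0000 13.0000 17.0000] v=[0.0000 -1.0000 0.0000 0.0000]
Step 1: x=[2.7500 6.7500 12.2500 17.0000] v=[-1.0000 3.0000 -3.0000 0.0000]
Step 2: x=[2.5000 7.8750 11.3125 16.8125] v=[-1.0000 4.5000 -3.7500 -0.7500]
Step 3: x=[2.5938 8.5156 10.8906 16.2500] v=[0.3750 2.5625 -1.6875 -2.2500]
Step 4: x=[3.1680 8.2695 11.2148 15.3477] v=[2.2968 -0.9843 1.2969 -3.6094]
Step 5: x=[4.0176 7.4844 11.8359 14.4121] v=[3.3983 -3.1405 2.4845 -3.7423]
Step 6: x=[4.7339 6.9205 12.0132 13.8325] v=[2.8651 -2.2558 0.7092 -2.3185]
Max displacement = 2.1675

Answer: 2.1675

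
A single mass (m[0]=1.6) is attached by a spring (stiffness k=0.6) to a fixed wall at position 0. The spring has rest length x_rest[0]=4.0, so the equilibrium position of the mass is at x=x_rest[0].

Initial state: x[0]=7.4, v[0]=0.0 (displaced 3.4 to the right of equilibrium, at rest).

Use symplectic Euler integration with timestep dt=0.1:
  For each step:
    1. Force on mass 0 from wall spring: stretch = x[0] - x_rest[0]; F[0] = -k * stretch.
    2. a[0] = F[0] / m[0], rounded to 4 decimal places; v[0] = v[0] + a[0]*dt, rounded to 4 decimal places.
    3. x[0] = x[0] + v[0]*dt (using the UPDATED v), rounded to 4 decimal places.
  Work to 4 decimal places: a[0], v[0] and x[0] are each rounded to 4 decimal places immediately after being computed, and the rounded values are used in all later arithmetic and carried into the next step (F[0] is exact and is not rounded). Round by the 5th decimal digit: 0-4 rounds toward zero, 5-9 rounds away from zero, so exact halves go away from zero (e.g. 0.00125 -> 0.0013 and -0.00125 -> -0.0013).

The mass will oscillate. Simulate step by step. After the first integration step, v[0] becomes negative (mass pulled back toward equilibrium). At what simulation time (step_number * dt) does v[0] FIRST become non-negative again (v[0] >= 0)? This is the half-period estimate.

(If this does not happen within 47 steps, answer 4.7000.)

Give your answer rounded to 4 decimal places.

Step 0: x=[7.4000] v=[0.0000]
Step 1: x=[7.3873] v=[-0.1275]
Step 2: x=[7.3619] v=[-0.2545]
Step 3: x=[7.3238] v=[-0.3806]
Step 4: x=[7.2733] v=[-0.5052]
Step 5: x=[7.2105] v=[-0.6280]
Step 6: x=[7.1357] v=[-0.7484]
Step 7: x=[7.0491] v=[-0.8660]
Step 8: x=[6.9511] v=[-0.9803]
Step 9: x=[6.8420] v=[-1.0910]
Step 10: x=[6.7222] v=[-1.1976]
Step 11: x=[6.5922] v=[-1.2997]
Step 12: x=[6.4525] v=[-1.3969]
Step 13: x=[6.3036] v=[-1.4889]
Step 14: x=[6.1461] v=[-1.5753]
Step 15: x=[5.9805] v=[-1.6558]
Step 16: x=[5.8075] v=[-1.7301]
Step 17: x=[5.6277] v=[-1.7979]
Step 18: x=[5.4418] v=[-1.8589]
Step 19: x=[5.2505] v=[-1.9130]
Step 20: x=[5.0545] v=[-1.9599]
Step 21: x=[4.8546] v=[-1.9994]
Step 22: x=[4.6515] v=[-2.0315]
Step 23: x=[4.4459] v=[-2.0559]
Step 24: x=[4.2386] v=[-2.0726]
Step 25: x=[4.0304] v=[-2.0816]
Step 26: x=[3.8221] v=[-2.0827]
Step 27: x=[3.6145] v=[-2.0760]
Step 28: x=[3.4084] v=[-2.0615]
Step 29: x=[3.2045] v=[-2.0393]
Step 30: x=[3.0036] v=[-2.0095]
Step 31: x=[2.8064] v=[-1.9721]
Step 32: x=[2.6137] v=[-1.9273]
Step 33: x=[2.4262] v=[-1.8753]
Step 34: x=[2.2446] v=[-1.8163]
Step 35: x=[2.0696] v=[-1.7505]
Step 36: x=[1.9018] v=[-1.6781]
Step 37: x=[1.7419] v=[-1.5994]
Step 38: x=[1.5904] v=[-1.5147]
Step 39: x=[1.4480] v=[-1.4243]
Step 40: x=[1.3151] v=[-1.3286]
Step 41: x=[1.1923] v=[-1.2279]
Step 42: x=[1.0800] v=[-1.1226]
Step 43: x=[0.9787] v=[-1.0131]
Step 44: x=[0.8887] v=[-0.8998]
Step 45: x=[0.8104] v=[-0.7831]
Step 46: x=[0.7441] v=[-0.6635]
Step 47: x=[0.6900] v=[-0.5414]
v[0] did not become non-negative within 47 steps; using fallback time=4.7000

Answer: 4.7000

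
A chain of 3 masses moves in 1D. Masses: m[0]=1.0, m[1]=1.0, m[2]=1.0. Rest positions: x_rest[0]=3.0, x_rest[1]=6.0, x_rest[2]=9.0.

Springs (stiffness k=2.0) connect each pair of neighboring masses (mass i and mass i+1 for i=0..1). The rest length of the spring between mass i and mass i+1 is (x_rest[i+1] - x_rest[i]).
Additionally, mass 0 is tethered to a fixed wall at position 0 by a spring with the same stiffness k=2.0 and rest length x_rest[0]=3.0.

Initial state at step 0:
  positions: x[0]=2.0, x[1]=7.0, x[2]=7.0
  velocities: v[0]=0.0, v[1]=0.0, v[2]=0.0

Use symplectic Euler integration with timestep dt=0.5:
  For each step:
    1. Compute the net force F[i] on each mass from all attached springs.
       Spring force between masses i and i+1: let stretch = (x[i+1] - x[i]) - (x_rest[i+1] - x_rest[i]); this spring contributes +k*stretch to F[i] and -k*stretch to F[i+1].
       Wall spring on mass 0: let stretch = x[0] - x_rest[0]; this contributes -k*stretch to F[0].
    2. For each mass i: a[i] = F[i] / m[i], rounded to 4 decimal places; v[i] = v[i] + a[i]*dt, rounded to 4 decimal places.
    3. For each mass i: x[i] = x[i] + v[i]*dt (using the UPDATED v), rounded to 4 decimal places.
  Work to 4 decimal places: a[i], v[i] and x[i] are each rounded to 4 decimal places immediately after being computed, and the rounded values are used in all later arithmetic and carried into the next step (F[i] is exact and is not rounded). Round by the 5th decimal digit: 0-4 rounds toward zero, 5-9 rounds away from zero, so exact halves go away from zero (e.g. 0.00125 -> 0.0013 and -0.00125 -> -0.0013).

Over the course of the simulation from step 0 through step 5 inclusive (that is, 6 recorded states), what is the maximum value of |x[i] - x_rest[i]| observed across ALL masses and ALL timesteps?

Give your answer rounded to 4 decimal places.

Answer: 2.5000

Derivation:
Step 0: x=[2.0000 7.0000 7.0000] v=[0.0000 0.0000 0.0000]
Step 1: x=[3.5000 4.5000 8.5000] v=[3.0000 -5.0000 3.0000]
Step 2: x=[3.7500 3.5000 9.5000] v=[0.5000 -2.0000 2.0000]
Step 3: x=[2.0000 5.6250 9.0000] v=[-3.5000 4.2500 -1.0000]
Step 4: x=[1.0625 7.6250 8.3125] v=[-1.8750 4.0000 -1.3750]
Step 5: x=[2.8750 6.6875 8.7813] v=[3.6250 -1.8750 0.9375]
Max displacement = 2.5000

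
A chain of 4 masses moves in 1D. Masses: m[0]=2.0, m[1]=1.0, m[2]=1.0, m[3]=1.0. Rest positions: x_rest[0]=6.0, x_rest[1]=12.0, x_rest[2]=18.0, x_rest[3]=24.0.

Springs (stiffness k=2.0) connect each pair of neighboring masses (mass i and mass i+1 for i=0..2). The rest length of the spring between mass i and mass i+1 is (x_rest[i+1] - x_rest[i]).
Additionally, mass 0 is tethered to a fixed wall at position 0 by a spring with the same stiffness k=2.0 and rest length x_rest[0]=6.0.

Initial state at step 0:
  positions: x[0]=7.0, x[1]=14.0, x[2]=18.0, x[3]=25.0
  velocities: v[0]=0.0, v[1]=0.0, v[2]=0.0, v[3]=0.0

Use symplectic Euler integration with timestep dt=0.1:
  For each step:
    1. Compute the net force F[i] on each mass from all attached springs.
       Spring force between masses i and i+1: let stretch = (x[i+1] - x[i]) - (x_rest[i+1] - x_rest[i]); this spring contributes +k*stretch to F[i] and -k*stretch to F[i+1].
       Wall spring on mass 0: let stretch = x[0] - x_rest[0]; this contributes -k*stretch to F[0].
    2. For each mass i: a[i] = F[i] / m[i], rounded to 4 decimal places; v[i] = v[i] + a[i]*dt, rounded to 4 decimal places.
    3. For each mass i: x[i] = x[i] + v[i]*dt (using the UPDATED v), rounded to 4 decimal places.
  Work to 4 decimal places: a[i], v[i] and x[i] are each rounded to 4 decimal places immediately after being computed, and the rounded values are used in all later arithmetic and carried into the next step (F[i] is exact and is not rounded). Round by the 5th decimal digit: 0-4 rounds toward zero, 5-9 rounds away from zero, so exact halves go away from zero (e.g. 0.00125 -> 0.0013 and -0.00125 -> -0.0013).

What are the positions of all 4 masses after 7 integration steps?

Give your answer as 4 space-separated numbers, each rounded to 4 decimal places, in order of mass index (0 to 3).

Answer: 6.9341 12.7266 19.2287 24.6193

Derivation:
Step 0: x=[7.0000 14.0000 18.0000 25.0000] v=[0.0000 0.0000 0.0000 0.0000]
Step 1: x=[7.0000 13.9400 18.0600 24.9800] v=[0.0000 -0.6000 0.6000 -0.2000]
Step 2: x=[6.9994 13.8236 18.1760 24.9416] v=[-0.0060 -1.1640 1.1600 -0.3840]
Step 3: x=[6.9971 13.6578 18.3403 24.8879] v=[-0.0235 -1.6584 1.6426 -0.5371]
Step 4: x=[6.9914 13.4524 18.5419 24.8232] v=[-0.0571 -2.0540 2.0156 -0.6466]
Step 5: x=[6.9804 13.2196 18.7673 24.7529] v=[-0.1101 -2.3283 2.2540 -0.7029]
Step 6: x=[6.9620 12.9729 19.0015 24.6829] v=[-0.1842 -2.4666 2.3416 -0.7000]
Step 7: x=[6.9341 12.7266 19.2287 24.6193] v=[-0.2793 -2.4631 2.2722 -0.6363]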